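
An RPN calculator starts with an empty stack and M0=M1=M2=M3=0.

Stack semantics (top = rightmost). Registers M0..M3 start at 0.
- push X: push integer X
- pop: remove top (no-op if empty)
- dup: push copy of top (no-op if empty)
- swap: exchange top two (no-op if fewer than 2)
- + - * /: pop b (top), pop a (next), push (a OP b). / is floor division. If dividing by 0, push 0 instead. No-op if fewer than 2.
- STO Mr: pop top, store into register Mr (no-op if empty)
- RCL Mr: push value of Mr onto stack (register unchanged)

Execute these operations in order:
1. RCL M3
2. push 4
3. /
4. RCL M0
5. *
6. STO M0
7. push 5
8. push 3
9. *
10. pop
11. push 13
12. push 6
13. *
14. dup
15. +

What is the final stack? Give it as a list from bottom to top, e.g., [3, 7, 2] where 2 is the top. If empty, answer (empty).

After op 1 (RCL M3): stack=[0] mem=[0,0,0,0]
After op 2 (push 4): stack=[0,4] mem=[0,0,0,0]
After op 3 (/): stack=[0] mem=[0,0,0,0]
After op 4 (RCL M0): stack=[0,0] mem=[0,0,0,0]
After op 5 (*): stack=[0] mem=[0,0,0,0]
After op 6 (STO M0): stack=[empty] mem=[0,0,0,0]
After op 7 (push 5): stack=[5] mem=[0,0,0,0]
After op 8 (push 3): stack=[5,3] mem=[0,0,0,0]
After op 9 (*): stack=[15] mem=[0,0,0,0]
After op 10 (pop): stack=[empty] mem=[0,0,0,0]
After op 11 (push 13): stack=[13] mem=[0,0,0,0]
After op 12 (push 6): stack=[13,6] mem=[0,0,0,0]
After op 13 (*): stack=[78] mem=[0,0,0,0]
After op 14 (dup): stack=[78,78] mem=[0,0,0,0]
After op 15 (+): stack=[156] mem=[0,0,0,0]

Answer: [156]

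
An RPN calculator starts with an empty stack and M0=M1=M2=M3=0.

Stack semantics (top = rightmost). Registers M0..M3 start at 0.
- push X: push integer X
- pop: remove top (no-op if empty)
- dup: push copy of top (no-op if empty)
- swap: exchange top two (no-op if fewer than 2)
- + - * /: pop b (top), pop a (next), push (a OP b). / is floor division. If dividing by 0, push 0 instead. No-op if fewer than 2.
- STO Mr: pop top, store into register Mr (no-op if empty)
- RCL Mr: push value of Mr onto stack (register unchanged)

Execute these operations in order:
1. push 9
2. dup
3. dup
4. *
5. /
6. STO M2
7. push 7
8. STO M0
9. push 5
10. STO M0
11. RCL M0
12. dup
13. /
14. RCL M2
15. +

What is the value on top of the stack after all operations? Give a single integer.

Answer: 1

Derivation:
After op 1 (push 9): stack=[9] mem=[0,0,0,0]
After op 2 (dup): stack=[9,9] mem=[0,0,0,0]
After op 3 (dup): stack=[9,9,9] mem=[0,0,0,0]
After op 4 (*): stack=[9,81] mem=[0,0,0,0]
After op 5 (/): stack=[0] mem=[0,0,0,0]
After op 6 (STO M2): stack=[empty] mem=[0,0,0,0]
After op 7 (push 7): stack=[7] mem=[0,0,0,0]
After op 8 (STO M0): stack=[empty] mem=[7,0,0,0]
After op 9 (push 5): stack=[5] mem=[7,0,0,0]
After op 10 (STO M0): stack=[empty] mem=[5,0,0,0]
After op 11 (RCL M0): stack=[5] mem=[5,0,0,0]
After op 12 (dup): stack=[5,5] mem=[5,0,0,0]
After op 13 (/): stack=[1] mem=[5,0,0,0]
After op 14 (RCL M2): stack=[1,0] mem=[5,0,0,0]
After op 15 (+): stack=[1] mem=[5,0,0,0]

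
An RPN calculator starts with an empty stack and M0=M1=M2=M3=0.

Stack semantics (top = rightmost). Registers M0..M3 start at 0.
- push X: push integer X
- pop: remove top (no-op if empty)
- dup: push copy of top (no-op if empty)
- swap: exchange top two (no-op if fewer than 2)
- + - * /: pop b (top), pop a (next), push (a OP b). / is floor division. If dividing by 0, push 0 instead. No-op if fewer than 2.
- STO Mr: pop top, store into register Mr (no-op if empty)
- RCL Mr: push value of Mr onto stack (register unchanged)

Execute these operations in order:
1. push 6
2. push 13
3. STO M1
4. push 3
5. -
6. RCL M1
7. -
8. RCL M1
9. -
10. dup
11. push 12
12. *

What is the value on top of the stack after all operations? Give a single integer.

After op 1 (push 6): stack=[6] mem=[0,0,0,0]
After op 2 (push 13): stack=[6,13] mem=[0,0,0,0]
After op 3 (STO M1): stack=[6] mem=[0,13,0,0]
After op 4 (push 3): stack=[6,3] mem=[0,13,0,0]
After op 5 (-): stack=[3] mem=[0,13,0,0]
After op 6 (RCL M1): stack=[3,13] mem=[0,13,0,0]
After op 7 (-): stack=[-10] mem=[0,13,0,0]
After op 8 (RCL M1): stack=[-10,13] mem=[0,13,0,0]
After op 9 (-): stack=[-23] mem=[0,13,0,0]
After op 10 (dup): stack=[-23,-23] mem=[0,13,0,0]
After op 11 (push 12): stack=[-23,-23,12] mem=[0,13,0,0]
After op 12 (*): stack=[-23,-276] mem=[0,13,0,0]

Answer: -276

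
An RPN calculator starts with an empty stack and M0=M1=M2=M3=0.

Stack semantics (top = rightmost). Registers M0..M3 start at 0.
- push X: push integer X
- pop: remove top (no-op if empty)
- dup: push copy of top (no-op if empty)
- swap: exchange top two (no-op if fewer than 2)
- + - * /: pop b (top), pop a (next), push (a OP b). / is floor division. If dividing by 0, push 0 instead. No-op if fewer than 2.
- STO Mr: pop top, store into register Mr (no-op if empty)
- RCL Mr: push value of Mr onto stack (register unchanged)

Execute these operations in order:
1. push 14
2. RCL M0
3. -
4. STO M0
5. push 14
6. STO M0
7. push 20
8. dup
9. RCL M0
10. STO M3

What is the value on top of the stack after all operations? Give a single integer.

Answer: 20

Derivation:
After op 1 (push 14): stack=[14] mem=[0,0,0,0]
After op 2 (RCL M0): stack=[14,0] mem=[0,0,0,0]
After op 3 (-): stack=[14] mem=[0,0,0,0]
After op 4 (STO M0): stack=[empty] mem=[14,0,0,0]
After op 5 (push 14): stack=[14] mem=[14,0,0,0]
After op 6 (STO M0): stack=[empty] mem=[14,0,0,0]
After op 7 (push 20): stack=[20] mem=[14,0,0,0]
After op 8 (dup): stack=[20,20] mem=[14,0,0,0]
After op 9 (RCL M0): stack=[20,20,14] mem=[14,0,0,0]
After op 10 (STO M3): stack=[20,20] mem=[14,0,0,14]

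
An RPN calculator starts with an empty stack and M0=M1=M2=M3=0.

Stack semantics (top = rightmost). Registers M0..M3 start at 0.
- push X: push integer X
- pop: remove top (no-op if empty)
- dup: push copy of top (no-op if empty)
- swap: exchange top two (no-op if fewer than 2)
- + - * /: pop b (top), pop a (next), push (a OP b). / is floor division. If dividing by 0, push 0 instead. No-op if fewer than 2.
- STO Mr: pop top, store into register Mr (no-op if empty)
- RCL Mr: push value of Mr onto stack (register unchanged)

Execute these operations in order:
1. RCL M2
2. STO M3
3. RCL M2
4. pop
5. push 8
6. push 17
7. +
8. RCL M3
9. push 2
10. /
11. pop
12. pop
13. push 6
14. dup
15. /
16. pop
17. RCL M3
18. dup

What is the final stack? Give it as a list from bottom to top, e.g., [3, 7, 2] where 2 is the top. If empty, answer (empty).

Answer: [0, 0]

Derivation:
After op 1 (RCL M2): stack=[0] mem=[0,0,0,0]
After op 2 (STO M3): stack=[empty] mem=[0,0,0,0]
After op 3 (RCL M2): stack=[0] mem=[0,0,0,0]
After op 4 (pop): stack=[empty] mem=[0,0,0,0]
After op 5 (push 8): stack=[8] mem=[0,0,0,0]
After op 6 (push 17): stack=[8,17] mem=[0,0,0,0]
After op 7 (+): stack=[25] mem=[0,0,0,0]
After op 8 (RCL M3): stack=[25,0] mem=[0,0,0,0]
After op 9 (push 2): stack=[25,0,2] mem=[0,0,0,0]
After op 10 (/): stack=[25,0] mem=[0,0,0,0]
After op 11 (pop): stack=[25] mem=[0,0,0,0]
After op 12 (pop): stack=[empty] mem=[0,0,0,0]
After op 13 (push 6): stack=[6] mem=[0,0,0,0]
After op 14 (dup): stack=[6,6] mem=[0,0,0,0]
After op 15 (/): stack=[1] mem=[0,0,0,0]
After op 16 (pop): stack=[empty] mem=[0,0,0,0]
After op 17 (RCL M3): stack=[0] mem=[0,0,0,0]
After op 18 (dup): stack=[0,0] mem=[0,0,0,0]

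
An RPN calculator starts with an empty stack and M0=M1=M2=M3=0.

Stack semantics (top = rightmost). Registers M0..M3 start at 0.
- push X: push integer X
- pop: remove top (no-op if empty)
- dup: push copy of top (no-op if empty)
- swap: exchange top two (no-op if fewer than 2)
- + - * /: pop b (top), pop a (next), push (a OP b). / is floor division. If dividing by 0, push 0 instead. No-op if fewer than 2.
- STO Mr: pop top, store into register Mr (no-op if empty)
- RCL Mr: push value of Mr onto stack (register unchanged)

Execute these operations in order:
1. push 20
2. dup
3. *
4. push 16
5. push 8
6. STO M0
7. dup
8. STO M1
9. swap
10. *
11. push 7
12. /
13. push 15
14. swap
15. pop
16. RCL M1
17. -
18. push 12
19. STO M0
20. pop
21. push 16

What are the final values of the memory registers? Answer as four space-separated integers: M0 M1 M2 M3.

Answer: 12 16 0 0

Derivation:
After op 1 (push 20): stack=[20] mem=[0,0,0,0]
After op 2 (dup): stack=[20,20] mem=[0,0,0,0]
After op 3 (*): stack=[400] mem=[0,0,0,0]
After op 4 (push 16): stack=[400,16] mem=[0,0,0,0]
After op 5 (push 8): stack=[400,16,8] mem=[0,0,0,0]
After op 6 (STO M0): stack=[400,16] mem=[8,0,0,0]
After op 7 (dup): stack=[400,16,16] mem=[8,0,0,0]
After op 8 (STO M1): stack=[400,16] mem=[8,16,0,0]
After op 9 (swap): stack=[16,400] mem=[8,16,0,0]
After op 10 (*): stack=[6400] mem=[8,16,0,0]
After op 11 (push 7): stack=[6400,7] mem=[8,16,0,0]
After op 12 (/): stack=[914] mem=[8,16,0,0]
After op 13 (push 15): stack=[914,15] mem=[8,16,0,0]
After op 14 (swap): stack=[15,914] mem=[8,16,0,0]
After op 15 (pop): stack=[15] mem=[8,16,0,0]
After op 16 (RCL M1): stack=[15,16] mem=[8,16,0,0]
After op 17 (-): stack=[-1] mem=[8,16,0,0]
After op 18 (push 12): stack=[-1,12] mem=[8,16,0,0]
After op 19 (STO M0): stack=[-1] mem=[12,16,0,0]
After op 20 (pop): stack=[empty] mem=[12,16,0,0]
After op 21 (push 16): stack=[16] mem=[12,16,0,0]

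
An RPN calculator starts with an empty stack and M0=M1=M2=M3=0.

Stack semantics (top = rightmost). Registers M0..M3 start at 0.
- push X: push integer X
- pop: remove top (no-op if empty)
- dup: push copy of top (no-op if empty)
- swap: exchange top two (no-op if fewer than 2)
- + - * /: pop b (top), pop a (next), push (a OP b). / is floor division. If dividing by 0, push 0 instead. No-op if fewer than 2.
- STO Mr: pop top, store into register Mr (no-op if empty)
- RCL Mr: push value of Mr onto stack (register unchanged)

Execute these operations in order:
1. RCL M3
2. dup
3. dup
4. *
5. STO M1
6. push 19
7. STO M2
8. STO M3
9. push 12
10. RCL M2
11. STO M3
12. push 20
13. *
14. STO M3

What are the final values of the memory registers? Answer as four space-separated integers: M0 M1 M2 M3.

Answer: 0 0 19 240

Derivation:
After op 1 (RCL M3): stack=[0] mem=[0,0,0,0]
After op 2 (dup): stack=[0,0] mem=[0,0,0,0]
After op 3 (dup): stack=[0,0,0] mem=[0,0,0,0]
After op 4 (*): stack=[0,0] mem=[0,0,0,0]
After op 5 (STO M1): stack=[0] mem=[0,0,0,0]
After op 6 (push 19): stack=[0,19] mem=[0,0,0,0]
After op 7 (STO M2): stack=[0] mem=[0,0,19,0]
After op 8 (STO M3): stack=[empty] mem=[0,0,19,0]
After op 9 (push 12): stack=[12] mem=[0,0,19,0]
After op 10 (RCL M2): stack=[12,19] mem=[0,0,19,0]
After op 11 (STO M3): stack=[12] mem=[0,0,19,19]
After op 12 (push 20): stack=[12,20] mem=[0,0,19,19]
After op 13 (*): stack=[240] mem=[0,0,19,19]
After op 14 (STO M3): stack=[empty] mem=[0,0,19,240]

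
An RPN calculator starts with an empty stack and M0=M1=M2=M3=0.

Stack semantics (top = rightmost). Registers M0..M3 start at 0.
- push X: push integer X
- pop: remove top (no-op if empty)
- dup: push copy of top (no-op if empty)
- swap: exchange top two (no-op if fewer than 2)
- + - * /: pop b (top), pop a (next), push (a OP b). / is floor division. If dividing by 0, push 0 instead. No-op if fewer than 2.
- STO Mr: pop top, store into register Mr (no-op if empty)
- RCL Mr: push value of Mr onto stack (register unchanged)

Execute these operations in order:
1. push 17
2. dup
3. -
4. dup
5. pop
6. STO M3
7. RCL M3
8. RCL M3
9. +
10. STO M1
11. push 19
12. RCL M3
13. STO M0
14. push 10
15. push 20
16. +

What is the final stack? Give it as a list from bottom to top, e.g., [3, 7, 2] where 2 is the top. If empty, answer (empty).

After op 1 (push 17): stack=[17] mem=[0,0,0,0]
After op 2 (dup): stack=[17,17] mem=[0,0,0,0]
After op 3 (-): stack=[0] mem=[0,0,0,0]
After op 4 (dup): stack=[0,0] mem=[0,0,0,0]
After op 5 (pop): stack=[0] mem=[0,0,0,0]
After op 6 (STO M3): stack=[empty] mem=[0,0,0,0]
After op 7 (RCL M3): stack=[0] mem=[0,0,0,0]
After op 8 (RCL M3): stack=[0,0] mem=[0,0,0,0]
After op 9 (+): stack=[0] mem=[0,0,0,0]
After op 10 (STO M1): stack=[empty] mem=[0,0,0,0]
After op 11 (push 19): stack=[19] mem=[0,0,0,0]
After op 12 (RCL M3): stack=[19,0] mem=[0,0,0,0]
After op 13 (STO M0): stack=[19] mem=[0,0,0,0]
After op 14 (push 10): stack=[19,10] mem=[0,0,0,0]
After op 15 (push 20): stack=[19,10,20] mem=[0,0,0,0]
After op 16 (+): stack=[19,30] mem=[0,0,0,0]

Answer: [19, 30]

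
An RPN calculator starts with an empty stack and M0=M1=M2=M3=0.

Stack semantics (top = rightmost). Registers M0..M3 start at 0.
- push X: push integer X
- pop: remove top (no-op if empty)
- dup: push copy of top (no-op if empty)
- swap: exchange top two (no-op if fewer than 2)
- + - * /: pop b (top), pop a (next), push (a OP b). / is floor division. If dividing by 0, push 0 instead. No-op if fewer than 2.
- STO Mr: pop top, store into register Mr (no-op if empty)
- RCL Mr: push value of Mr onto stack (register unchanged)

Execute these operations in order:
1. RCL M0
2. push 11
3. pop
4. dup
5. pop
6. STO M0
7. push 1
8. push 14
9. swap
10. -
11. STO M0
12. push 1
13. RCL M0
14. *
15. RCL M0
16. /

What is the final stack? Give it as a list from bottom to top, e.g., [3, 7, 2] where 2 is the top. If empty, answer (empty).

After op 1 (RCL M0): stack=[0] mem=[0,0,0,0]
After op 2 (push 11): stack=[0,11] mem=[0,0,0,0]
After op 3 (pop): stack=[0] mem=[0,0,0,0]
After op 4 (dup): stack=[0,0] mem=[0,0,0,0]
After op 5 (pop): stack=[0] mem=[0,0,0,0]
After op 6 (STO M0): stack=[empty] mem=[0,0,0,0]
After op 7 (push 1): stack=[1] mem=[0,0,0,0]
After op 8 (push 14): stack=[1,14] mem=[0,0,0,0]
After op 9 (swap): stack=[14,1] mem=[0,0,0,0]
After op 10 (-): stack=[13] mem=[0,0,0,0]
After op 11 (STO M0): stack=[empty] mem=[13,0,0,0]
After op 12 (push 1): stack=[1] mem=[13,0,0,0]
After op 13 (RCL M0): stack=[1,13] mem=[13,0,0,0]
After op 14 (*): stack=[13] mem=[13,0,0,0]
After op 15 (RCL M0): stack=[13,13] mem=[13,0,0,0]
After op 16 (/): stack=[1] mem=[13,0,0,0]

Answer: [1]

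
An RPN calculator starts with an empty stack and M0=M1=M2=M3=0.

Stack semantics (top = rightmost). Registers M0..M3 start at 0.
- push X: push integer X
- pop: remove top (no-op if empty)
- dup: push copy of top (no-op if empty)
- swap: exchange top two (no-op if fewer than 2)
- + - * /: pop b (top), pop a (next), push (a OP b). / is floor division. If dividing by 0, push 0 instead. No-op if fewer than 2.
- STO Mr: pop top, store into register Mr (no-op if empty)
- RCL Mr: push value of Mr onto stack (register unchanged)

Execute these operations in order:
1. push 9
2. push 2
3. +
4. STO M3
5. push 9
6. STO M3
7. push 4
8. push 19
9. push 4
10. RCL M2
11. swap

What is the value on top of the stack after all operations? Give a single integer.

Answer: 4

Derivation:
After op 1 (push 9): stack=[9] mem=[0,0,0,0]
After op 2 (push 2): stack=[9,2] mem=[0,0,0,0]
After op 3 (+): stack=[11] mem=[0,0,0,0]
After op 4 (STO M3): stack=[empty] mem=[0,0,0,11]
After op 5 (push 9): stack=[9] mem=[0,0,0,11]
After op 6 (STO M3): stack=[empty] mem=[0,0,0,9]
After op 7 (push 4): stack=[4] mem=[0,0,0,9]
After op 8 (push 19): stack=[4,19] mem=[0,0,0,9]
After op 9 (push 4): stack=[4,19,4] mem=[0,0,0,9]
After op 10 (RCL M2): stack=[4,19,4,0] mem=[0,0,0,9]
After op 11 (swap): stack=[4,19,0,4] mem=[0,0,0,9]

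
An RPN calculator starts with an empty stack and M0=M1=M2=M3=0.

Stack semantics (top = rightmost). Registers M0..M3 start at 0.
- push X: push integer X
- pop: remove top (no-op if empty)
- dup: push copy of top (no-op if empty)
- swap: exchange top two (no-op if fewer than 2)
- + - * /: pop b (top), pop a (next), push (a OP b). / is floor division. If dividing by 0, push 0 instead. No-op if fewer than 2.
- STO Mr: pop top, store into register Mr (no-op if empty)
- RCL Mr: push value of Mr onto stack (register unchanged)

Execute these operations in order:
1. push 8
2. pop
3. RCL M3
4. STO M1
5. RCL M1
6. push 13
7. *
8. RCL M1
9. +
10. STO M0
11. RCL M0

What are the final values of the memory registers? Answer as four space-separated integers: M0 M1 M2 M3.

After op 1 (push 8): stack=[8] mem=[0,0,0,0]
After op 2 (pop): stack=[empty] mem=[0,0,0,0]
After op 3 (RCL M3): stack=[0] mem=[0,0,0,0]
After op 4 (STO M1): stack=[empty] mem=[0,0,0,0]
After op 5 (RCL M1): stack=[0] mem=[0,0,0,0]
After op 6 (push 13): stack=[0,13] mem=[0,0,0,0]
After op 7 (*): stack=[0] mem=[0,0,0,0]
After op 8 (RCL M1): stack=[0,0] mem=[0,0,0,0]
After op 9 (+): stack=[0] mem=[0,0,0,0]
After op 10 (STO M0): stack=[empty] mem=[0,0,0,0]
After op 11 (RCL M0): stack=[0] mem=[0,0,0,0]

Answer: 0 0 0 0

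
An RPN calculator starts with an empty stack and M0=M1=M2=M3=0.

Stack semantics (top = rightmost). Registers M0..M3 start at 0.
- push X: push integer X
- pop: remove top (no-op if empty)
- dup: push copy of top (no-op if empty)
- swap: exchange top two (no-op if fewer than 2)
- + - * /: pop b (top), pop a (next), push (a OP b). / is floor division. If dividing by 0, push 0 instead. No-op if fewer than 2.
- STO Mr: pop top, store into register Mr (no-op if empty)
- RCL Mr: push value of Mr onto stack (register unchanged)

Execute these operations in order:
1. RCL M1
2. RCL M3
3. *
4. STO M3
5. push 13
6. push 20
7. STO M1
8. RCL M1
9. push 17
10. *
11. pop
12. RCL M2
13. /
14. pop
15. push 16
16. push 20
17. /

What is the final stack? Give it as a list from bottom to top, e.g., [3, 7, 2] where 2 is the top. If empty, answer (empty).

After op 1 (RCL M1): stack=[0] mem=[0,0,0,0]
After op 2 (RCL M3): stack=[0,0] mem=[0,0,0,0]
After op 3 (*): stack=[0] mem=[0,0,0,0]
After op 4 (STO M3): stack=[empty] mem=[0,0,0,0]
After op 5 (push 13): stack=[13] mem=[0,0,0,0]
After op 6 (push 20): stack=[13,20] mem=[0,0,0,0]
After op 7 (STO M1): stack=[13] mem=[0,20,0,0]
After op 8 (RCL M1): stack=[13,20] mem=[0,20,0,0]
After op 9 (push 17): stack=[13,20,17] mem=[0,20,0,0]
After op 10 (*): stack=[13,340] mem=[0,20,0,0]
After op 11 (pop): stack=[13] mem=[0,20,0,0]
After op 12 (RCL M2): stack=[13,0] mem=[0,20,0,0]
After op 13 (/): stack=[0] mem=[0,20,0,0]
After op 14 (pop): stack=[empty] mem=[0,20,0,0]
After op 15 (push 16): stack=[16] mem=[0,20,0,0]
After op 16 (push 20): stack=[16,20] mem=[0,20,0,0]
After op 17 (/): stack=[0] mem=[0,20,0,0]

Answer: [0]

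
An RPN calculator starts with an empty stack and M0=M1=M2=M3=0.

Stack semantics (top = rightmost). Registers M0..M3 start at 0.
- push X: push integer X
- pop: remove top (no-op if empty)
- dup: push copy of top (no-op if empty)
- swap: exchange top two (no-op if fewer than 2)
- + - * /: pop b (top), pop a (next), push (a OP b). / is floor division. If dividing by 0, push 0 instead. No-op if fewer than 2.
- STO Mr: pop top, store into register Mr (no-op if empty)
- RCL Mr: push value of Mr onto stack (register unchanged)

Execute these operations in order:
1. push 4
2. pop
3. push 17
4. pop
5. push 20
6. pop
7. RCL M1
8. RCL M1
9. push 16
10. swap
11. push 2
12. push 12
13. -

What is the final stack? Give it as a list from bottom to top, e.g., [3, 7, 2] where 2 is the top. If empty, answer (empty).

Answer: [0, 16, 0, -10]

Derivation:
After op 1 (push 4): stack=[4] mem=[0,0,0,0]
After op 2 (pop): stack=[empty] mem=[0,0,0,0]
After op 3 (push 17): stack=[17] mem=[0,0,0,0]
After op 4 (pop): stack=[empty] mem=[0,0,0,0]
After op 5 (push 20): stack=[20] mem=[0,0,0,0]
After op 6 (pop): stack=[empty] mem=[0,0,0,0]
After op 7 (RCL M1): stack=[0] mem=[0,0,0,0]
After op 8 (RCL M1): stack=[0,0] mem=[0,0,0,0]
After op 9 (push 16): stack=[0,0,16] mem=[0,0,0,0]
After op 10 (swap): stack=[0,16,0] mem=[0,0,0,0]
After op 11 (push 2): stack=[0,16,0,2] mem=[0,0,0,0]
After op 12 (push 12): stack=[0,16,0,2,12] mem=[0,0,0,0]
After op 13 (-): stack=[0,16,0,-10] mem=[0,0,0,0]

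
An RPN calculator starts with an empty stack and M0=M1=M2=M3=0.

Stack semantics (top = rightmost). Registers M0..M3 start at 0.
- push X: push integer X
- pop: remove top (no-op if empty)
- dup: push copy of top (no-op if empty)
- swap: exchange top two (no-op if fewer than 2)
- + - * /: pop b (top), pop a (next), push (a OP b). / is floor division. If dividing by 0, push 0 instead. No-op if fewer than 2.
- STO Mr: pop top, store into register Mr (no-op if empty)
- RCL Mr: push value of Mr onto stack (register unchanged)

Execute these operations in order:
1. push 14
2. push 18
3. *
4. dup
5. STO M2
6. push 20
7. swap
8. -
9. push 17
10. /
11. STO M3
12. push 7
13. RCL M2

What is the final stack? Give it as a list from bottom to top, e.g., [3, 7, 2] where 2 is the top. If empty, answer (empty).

Answer: [7, 252]

Derivation:
After op 1 (push 14): stack=[14] mem=[0,0,0,0]
After op 2 (push 18): stack=[14,18] mem=[0,0,0,0]
After op 3 (*): stack=[252] mem=[0,0,0,0]
After op 4 (dup): stack=[252,252] mem=[0,0,0,0]
After op 5 (STO M2): stack=[252] mem=[0,0,252,0]
After op 6 (push 20): stack=[252,20] mem=[0,0,252,0]
After op 7 (swap): stack=[20,252] mem=[0,0,252,0]
After op 8 (-): stack=[-232] mem=[0,0,252,0]
After op 9 (push 17): stack=[-232,17] mem=[0,0,252,0]
After op 10 (/): stack=[-14] mem=[0,0,252,0]
After op 11 (STO M3): stack=[empty] mem=[0,0,252,-14]
After op 12 (push 7): stack=[7] mem=[0,0,252,-14]
After op 13 (RCL M2): stack=[7,252] mem=[0,0,252,-14]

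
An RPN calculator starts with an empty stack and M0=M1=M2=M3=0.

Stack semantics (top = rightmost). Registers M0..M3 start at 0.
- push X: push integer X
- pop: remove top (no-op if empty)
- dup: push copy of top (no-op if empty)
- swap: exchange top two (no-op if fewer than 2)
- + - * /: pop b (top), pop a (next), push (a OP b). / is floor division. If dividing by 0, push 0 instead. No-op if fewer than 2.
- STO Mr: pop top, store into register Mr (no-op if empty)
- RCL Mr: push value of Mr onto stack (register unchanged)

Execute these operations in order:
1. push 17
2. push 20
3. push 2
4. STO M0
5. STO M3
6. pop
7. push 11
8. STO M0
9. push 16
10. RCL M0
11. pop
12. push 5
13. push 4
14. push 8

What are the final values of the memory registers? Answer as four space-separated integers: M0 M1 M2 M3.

Answer: 11 0 0 20

Derivation:
After op 1 (push 17): stack=[17] mem=[0,0,0,0]
After op 2 (push 20): stack=[17,20] mem=[0,0,0,0]
After op 3 (push 2): stack=[17,20,2] mem=[0,0,0,0]
After op 4 (STO M0): stack=[17,20] mem=[2,0,0,0]
After op 5 (STO M3): stack=[17] mem=[2,0,0,20]
After op 6 (pop): stack=[empty] mem=[2,0,0,20]
After op 7 (push 11): stack=[11] mem=[2,0,0,20]
After op 8 (STO M0): stack=[empty] mem=[11,0,0,20]
After op 9 (push 16): stack=[16] mem=[11,0,0,20]
After op 10 (RCL M0): stack=[16,11] mem=[11,0,0,20]
After op 11 (pop): stack=[16] mem=[11,0,0,20]
After op 12 (push 5): stack=[16,5] mem=[11,0,0,20]
After op 13 (push 4): stack=[16,5,4] mem=[11,0,0,20]
After op 14 (push 8): stack=[16,5,4,8] mem=[11,0,0,20]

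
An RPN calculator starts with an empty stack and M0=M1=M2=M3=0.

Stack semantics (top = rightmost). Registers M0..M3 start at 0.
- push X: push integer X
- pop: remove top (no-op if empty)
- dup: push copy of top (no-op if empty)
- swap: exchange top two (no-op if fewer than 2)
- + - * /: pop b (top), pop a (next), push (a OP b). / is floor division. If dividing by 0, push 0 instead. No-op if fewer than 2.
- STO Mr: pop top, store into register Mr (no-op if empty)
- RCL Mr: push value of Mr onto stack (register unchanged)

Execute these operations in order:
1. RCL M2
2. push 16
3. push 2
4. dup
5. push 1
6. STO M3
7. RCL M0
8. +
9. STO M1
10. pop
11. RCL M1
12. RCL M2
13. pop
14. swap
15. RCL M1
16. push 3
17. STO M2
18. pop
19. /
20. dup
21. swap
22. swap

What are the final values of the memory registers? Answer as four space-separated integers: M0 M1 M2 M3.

After op 1 (RCL M2): stack=[0] mem=[0,0,0,0]
After op 2 (push 16): stack=[0,16] mem=[0,0,0,0]
After op 3 (push 2): stack=[0,16,2] mem=[0,0,0,0]
After op 4 (dup): stack=[0,16,2,2] mem=[0,0,0,0]
After op 5 (push 1): stack=[0,16,2,2,1] mem=[0,0,0,0]
After op 6 (STO M3): stack=[0,16,2,2] mem=[0,0,0,1]
After op 7 (RCL M0): stack=[0,16,2,2,0] mem=[0,0,0,1]
After op 8 (+): stack=[0,16,2,2] mem=[0,0,0,1]
After op 9 (STO M1): stack=[0,16,2] mem=[0,2,0,1]
After op 10 (pop): stack=[0,16] mem=[0,2,0,1]
After op 11 (RCL M1): stack=[0,16,2] mem=[0,2,0,1]
After op 12 (RCL M2): stack=[0,16,2,0] mem=[0,2,0,1]
After op 13 (pop): stack=[0,16,2] mem=[0,2,0,1]
After op 14 (swap): stack=[0,2,16] mem=[0,2,0,1]
After op 15 (RCL M1): stack=[0,2,16,2] mem=[0,2,0,1]
After op 16 (push 3): stack=[0,2,16,2,3] mem=[0,2,0,1]
After op 17 (STO M2): stack=[0,2,16,2] mem=[0,2,3,1]
After op 18 (pop): stack=[0,2,16] mem=[0,2,3,1]
After op 19 (/): stack=[0,0] mem=[0,2,3,1]
After op 20 (dup): stack=[0,0,0] mem=[0,2,3,1]
After op 21 (swap): stack=[0,0,0] mem=[0,2,3,1]
After op 22 (swap): stack=[0,0,0] mem=[0,2,3,1]

Answer: 0 2 3 1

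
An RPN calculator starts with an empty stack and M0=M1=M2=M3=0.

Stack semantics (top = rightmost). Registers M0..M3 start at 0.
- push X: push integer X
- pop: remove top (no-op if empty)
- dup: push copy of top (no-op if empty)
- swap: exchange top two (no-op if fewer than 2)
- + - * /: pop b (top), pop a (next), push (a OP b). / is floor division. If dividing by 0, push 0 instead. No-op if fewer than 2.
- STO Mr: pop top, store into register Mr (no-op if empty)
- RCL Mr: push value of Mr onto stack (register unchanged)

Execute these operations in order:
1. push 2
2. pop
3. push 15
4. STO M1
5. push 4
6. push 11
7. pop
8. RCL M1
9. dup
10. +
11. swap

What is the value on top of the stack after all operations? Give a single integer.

Answer: 4

Derivation:
After op 1 (push 2): stack=[2] mem=[0,0,0,0]
After op 2 (pop): stack=[empty] mem=[0,0,0,0]
After op 3 (push 15): stack=[15] mem=[0,0,0,0]
After op 4 (STO M1): stack=[empty] mem=[0,15,0,0]
After op 5 (push 4): stack=[4] mem=[0,15,0,0]
After op 6 (push 11): stack=[4,11] mem=[0,15,0,0]
After op 7 (pop): stack=[4] mem=[0,15,0,0]
After op 8 (RCL M1): stack=[4,15] mem=[0,15,0,0]
After op 9 (dup): stack=[4,15,15] mem=[0,15,0,0]
After op 10 (+): stack=[4,30] mem=[0,15,0,0]
After op 11 (swap): stack=[30,4] mem=[0,15,0,0]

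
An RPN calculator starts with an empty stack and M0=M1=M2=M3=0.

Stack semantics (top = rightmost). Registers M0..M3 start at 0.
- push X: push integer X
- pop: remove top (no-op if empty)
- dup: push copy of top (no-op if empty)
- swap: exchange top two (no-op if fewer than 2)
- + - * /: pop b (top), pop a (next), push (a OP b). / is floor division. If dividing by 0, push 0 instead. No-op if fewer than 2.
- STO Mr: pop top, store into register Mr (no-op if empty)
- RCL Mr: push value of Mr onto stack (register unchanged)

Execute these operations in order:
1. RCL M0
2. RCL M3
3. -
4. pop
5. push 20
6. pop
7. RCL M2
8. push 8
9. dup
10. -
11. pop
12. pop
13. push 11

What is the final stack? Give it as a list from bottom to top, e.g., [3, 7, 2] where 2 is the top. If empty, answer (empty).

After op 1 (RCL M0): stack=[0] mem=[0,0,0,0]
After op 2 (RCL M3): stack=[0,0] mem=[0,0,0,0]
After op 3 (-): stack=[0] mem=[0,0,0,0]
After op 4 (pop): stack=[empty] mem=[0,0,0,0]
After op 5 (push 20): stack=[20] mem=[0,0,0,0]
After op 6 (pop): stack=[empty] mem=[0,0,0,0]
After op 7 (RCL M2): stack=[0] mem=[0,0,0,0]
After op 8 (push 8): stack=[0,8] mem=[0,0,0,0]
After op 9 (dup): stack=[0,8,8] mem=[0,0,0,0]
After op 10 (-): stack=[0,0] mem=[0,0,0,0]
After op 11 (pop): stack=[0] mem=[0,0,0,0]
After op 12 (pop): stack=[empty] mem=[0,0,0,0]
After op 13 (push 11): stack=[11] mem=[0,0,0,0]

Answer: [11]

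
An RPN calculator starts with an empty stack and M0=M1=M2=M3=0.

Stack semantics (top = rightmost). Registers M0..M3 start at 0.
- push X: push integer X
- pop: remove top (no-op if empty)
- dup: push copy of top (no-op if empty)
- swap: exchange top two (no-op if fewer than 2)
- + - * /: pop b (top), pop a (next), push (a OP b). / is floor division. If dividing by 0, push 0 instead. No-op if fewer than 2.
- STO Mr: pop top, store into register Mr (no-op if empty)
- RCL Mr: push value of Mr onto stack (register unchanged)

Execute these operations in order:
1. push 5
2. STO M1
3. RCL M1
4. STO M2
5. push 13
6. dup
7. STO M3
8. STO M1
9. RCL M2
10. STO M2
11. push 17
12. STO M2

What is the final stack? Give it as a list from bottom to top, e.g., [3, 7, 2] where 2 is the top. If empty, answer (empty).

After op 1 (push 5): stack=[5] mem=[0,0,0,0]
After op 2 (STO M1): stack=[empty] mem=[0,5,0,0]
After op 3 (RCL M1): stack=[5] mem=[0,5,0,0]
After op 4 (STO M2): stack=[empty] mem=[0,5,5,0]
After op 5 (push 13): stack=[13] mem=[0,5,5,0]
After op 6 (dup): stack=[13,13] mem=[0,5,5,0]
After op 7 (STO M3): stack=[13] mem=[0,5,5,13]
After op 8 (STO M1): stack=[empty] mem=[0,13,5,13]
After op 9 (RCL M2): stack=[5] mem=[0,13,5,13]
After op 10 (STO M2): stack=[empty] mem=[0,13,5,13]
After op 11 (push 17): stack=[17] mem=[0,13,5,13]
After op 12 (STO M2): stack=[empty] mem=[0,13,17,13]

Answer: (empty)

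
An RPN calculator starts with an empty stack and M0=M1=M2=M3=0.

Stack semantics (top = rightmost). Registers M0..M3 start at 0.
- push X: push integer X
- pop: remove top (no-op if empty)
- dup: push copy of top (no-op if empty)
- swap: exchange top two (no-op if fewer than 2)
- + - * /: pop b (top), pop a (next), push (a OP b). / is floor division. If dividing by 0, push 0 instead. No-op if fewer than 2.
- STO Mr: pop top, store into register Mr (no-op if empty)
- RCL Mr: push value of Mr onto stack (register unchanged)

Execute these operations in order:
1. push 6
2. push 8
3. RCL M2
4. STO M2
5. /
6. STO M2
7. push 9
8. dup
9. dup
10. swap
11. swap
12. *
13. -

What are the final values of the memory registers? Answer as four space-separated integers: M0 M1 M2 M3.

Answer: 0 0 0 0

Derivation:
After op 1 (push 6): stack=[6] mem=[0,0,0,0]
After op 2 (push 8): stack=[6,8] mem=[0,0,0,0]
After op 3 (RCL M2): stack=[6,8,0] mem=[0,0,0,0]
After op 4 (STO M2): stack=[6,8] mem=[0,0,0,0]
After op 5 (/): stack=[0] mem=[0,0,0,0]
After op 6 (STO M2): stack=[empty] mem=[0,0,0,0]
After op 7 (push 9): stack=[9] mem=[0,0,0,0]
After op 8 (dup): stack=[9,9] mem=[0,0,0,0]
After op 9 (dup): stack=[9,9,9] mem=[0,0,0,0]
After op 10 (swap): stack=[9,9,9] mem=[0,0,0,0]
After op 11 (swap): stack=[9,9,9] mem=[0,0,0,0]
After op 12 (*): stack=[9,81] mem=[0,0,0,0]
After op 13 (-): stack=[-72] mem=[0,0,0,0]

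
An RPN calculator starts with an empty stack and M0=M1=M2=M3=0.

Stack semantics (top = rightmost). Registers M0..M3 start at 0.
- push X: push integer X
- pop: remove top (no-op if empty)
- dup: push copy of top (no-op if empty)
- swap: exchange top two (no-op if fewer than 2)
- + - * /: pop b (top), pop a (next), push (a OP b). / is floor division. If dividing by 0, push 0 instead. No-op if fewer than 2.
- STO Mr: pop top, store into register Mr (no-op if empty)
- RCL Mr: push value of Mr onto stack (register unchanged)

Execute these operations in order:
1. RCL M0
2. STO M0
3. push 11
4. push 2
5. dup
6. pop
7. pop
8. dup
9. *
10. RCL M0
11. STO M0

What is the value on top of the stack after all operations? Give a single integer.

After op 1 (RCL M0): stack=[0] mem=[0,0,0,0]
After op 2 (STO M0): stack=[empty] mem=[0,0,0,0]
After op 3 (push 11): stack=[11] mem=[0,0,0,0]
After op 4 (push 2): stack=[11,2] mem=[0,0,0,0]
After op 5 (dup): stack=[11,2,2] mem=[0,0,0,0]
After op 6 (pop): stack=[11,2] mem=[0,0,0,0]
After op 7 (pop): stack=[11] mem=[0,0,0,0]
After op 8 (dup): stack=[11,11] mem=[0,0,0,0]
After op 9 (*): stack=[121] mem=[0,0,0,0]
After op 10 (RCL M0): stack=[121,0] mem=[0,0,0,0]
After op 11 (STO M0): stack=[121] mem=[0,0,0,0]

Answer: 121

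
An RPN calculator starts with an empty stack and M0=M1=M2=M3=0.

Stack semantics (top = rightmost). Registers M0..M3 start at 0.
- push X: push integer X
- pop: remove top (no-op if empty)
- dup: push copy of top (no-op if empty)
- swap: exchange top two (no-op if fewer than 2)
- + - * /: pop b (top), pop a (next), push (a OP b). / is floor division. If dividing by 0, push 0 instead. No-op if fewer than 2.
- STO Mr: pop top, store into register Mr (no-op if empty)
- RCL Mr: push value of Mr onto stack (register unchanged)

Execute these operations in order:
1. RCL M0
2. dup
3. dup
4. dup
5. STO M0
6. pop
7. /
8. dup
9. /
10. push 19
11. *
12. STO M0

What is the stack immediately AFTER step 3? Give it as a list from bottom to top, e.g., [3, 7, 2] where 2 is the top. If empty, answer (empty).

After op 1 (RCL M0): stack=[0] mem=[0,0,0,0]
After op 2 (dup): stack=[0,0] mem=[0,0,0,0]
After op 3 (dup): stack=[0,0,0] mem=[0,0,0,0]

[0, 0, 0]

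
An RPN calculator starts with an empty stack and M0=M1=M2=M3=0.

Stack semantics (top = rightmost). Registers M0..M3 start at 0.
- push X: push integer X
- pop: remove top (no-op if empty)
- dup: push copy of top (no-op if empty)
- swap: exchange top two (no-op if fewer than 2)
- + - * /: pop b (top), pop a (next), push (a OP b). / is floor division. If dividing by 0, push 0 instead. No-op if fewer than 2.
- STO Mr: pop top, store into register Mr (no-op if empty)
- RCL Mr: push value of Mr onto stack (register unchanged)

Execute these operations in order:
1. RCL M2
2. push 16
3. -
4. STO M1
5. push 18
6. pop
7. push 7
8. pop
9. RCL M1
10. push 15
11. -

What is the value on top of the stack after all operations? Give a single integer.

After op 1 (RCL M2): stack=[0] mem=[0,0,0,0]
After op 2 (push 16): stack=[0,16] mem=[0,0,0,0]
After op 3 (-): stack=[-16] mem=[0,0,0,0]
After op 4 (STO M1): stack=[empty] mem=[0,-16,0,0]
After op 5 (push 18): stack=[18] mem=[0,-16,0,0]
After op 6 (pop): stack=[empty] mem=[0,-16,0,0]
After op 7 (push 7): stack=[7] mem=[0,-16,0,0]
After op 8 (pop): stack=[empty] mem=[0,-16,0,0]
After op 9 (RCL M1): stack=[-16] mem=[0,-16,0,0]
After op 10 (push 15): stack=[-16,15] mem=[0,-16,0,0]
After op 11 (-): stack=[-31] mem=[0,-16,0,0]

Answer: -31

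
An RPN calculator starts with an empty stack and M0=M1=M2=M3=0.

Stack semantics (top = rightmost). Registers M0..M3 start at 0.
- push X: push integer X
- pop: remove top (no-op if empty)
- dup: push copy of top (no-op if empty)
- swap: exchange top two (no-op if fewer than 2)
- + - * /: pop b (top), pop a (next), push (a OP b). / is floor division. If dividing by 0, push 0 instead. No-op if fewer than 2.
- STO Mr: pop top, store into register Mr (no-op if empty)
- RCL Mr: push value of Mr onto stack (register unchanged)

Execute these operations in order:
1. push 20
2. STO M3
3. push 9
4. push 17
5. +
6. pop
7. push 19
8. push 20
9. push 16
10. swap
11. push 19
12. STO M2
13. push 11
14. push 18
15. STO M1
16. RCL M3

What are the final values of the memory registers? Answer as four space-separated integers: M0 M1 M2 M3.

Answer: 0 18 19 20

Derivation:
After op 1 (push 20): stack=[20] mem=[0,0,0,0]
After op 2 (STO M3): stack=[empty] mem=[0,0,0,20]
After op 3 (push 9): stack=[9] mem=[0,0,0,20]
After op 4 (push 17): stack=[9,17] mem=[0,0,0,20]
After op 5 (+): stack=[26] mem=[0,0,0,20]
After op 6 (pop): stack=[empty] mem=[0,0,0,20]
After op 7 (push 19): stack=[19] mem=[0,0,0,20]
After op 8 (push 20): stack=[19,20] mem=[0,0,0,20]
After op 9 (push 16): stack=[19,20,16] mem=[0,0,0,20]
After op 10 (swap): stack=[19,16,20] mem=[0,0,0,20]
After op 11 (push 19): stack=[19,16,20,19] mem=[0,0,0,20]
After op 12 (STO M2): stack=[19,16,20] mem=[0,0,19,20]
After op 13 (push 11): stack=[19,16,20,11] mem=[0,0,19,20]
After op 14 (push 18): stack=[19,16,20,11,18] mem=[0,0,19,20]
After op 15 (STO M1): stack=[19,16,20,11] mem=[0,18,19,20]
After op 16 (RCL M3): stack=[19,16,20,11,20] mem=[0,18,19,20]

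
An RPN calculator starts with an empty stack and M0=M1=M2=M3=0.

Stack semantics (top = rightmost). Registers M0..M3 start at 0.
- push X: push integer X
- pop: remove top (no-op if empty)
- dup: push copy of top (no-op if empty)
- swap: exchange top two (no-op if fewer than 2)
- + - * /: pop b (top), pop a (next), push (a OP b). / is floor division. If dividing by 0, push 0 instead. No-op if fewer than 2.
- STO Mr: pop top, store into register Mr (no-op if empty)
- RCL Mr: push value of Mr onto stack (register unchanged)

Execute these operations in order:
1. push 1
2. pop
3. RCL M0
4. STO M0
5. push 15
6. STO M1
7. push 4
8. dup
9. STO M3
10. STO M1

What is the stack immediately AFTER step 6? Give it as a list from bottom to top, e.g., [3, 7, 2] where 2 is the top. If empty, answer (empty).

After op 1 (push 1): stack=[1] mem=[0,0,0,0]
After op 2 (pop): stack=[empty] mem=[0,0,0,0]
After op 3 (RCL M0): stack=[0] mem=[0,0,0,0]
After op 4 (STO M0): stack=[empty] mem=[0,0,0,0]
After op 5 (push 15): stack=[15] mem=[0,0,0,0]
After op 6 (STO M1): stack=[empty] mem=[0,15,0,0]

(empty)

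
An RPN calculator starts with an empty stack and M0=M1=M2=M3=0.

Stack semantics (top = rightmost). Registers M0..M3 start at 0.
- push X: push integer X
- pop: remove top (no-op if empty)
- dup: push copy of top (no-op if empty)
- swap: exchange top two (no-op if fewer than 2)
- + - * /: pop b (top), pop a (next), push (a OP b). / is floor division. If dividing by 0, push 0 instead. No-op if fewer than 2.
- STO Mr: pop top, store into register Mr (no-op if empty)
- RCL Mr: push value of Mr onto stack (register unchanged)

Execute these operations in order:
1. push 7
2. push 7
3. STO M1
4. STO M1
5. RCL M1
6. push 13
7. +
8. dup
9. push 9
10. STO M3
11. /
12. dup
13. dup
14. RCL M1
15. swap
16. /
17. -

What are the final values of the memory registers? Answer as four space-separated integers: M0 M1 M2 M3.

After op 1 (push 7): stack=[7] mem=[0,0,0,0]
After op 2 (push 7): stack=[7,7] mem=[0,0,0,0]
After op 3 (STO M1): stack=[7] mem=[0,7,0,0]
After op 4 (STO M1): stack=[empty] mem=[0,7,0,0]
After op 5 (RCL M1): stack=[7] mem=[0,7,0,0]
After op 6 (push 13): stack=[7,13] mem=[0,7,0,0]
After op 7 (+): stack=[20] mem=[0,7,0,0]
After op 8 (dup): stack=[20,20] mem=[0,7,0,0]
After op 9 (push 9): stack=[20,20,9] mem=[0,7,0,0]
After op 10 (STO M3): stack=[20,20] mem=[0,7,0,9]
After op 11 (/): stack=[1] mem=[0,7,0,9]
After op 12 (dup): stack=[1,1] mem=[0,7,0,9]
After op 13 (dup): stack=[1,1,1] mem=[0,7,0,9]
After op 14 (RCL M1): stack=[1,1,1,7] mem=[0,7,0,9]
After op 15 (swap): stack=[1,1,7,1] mem=[0,7,0,9]
After op 16 (/): stack=[1,1,7] mem=[0,7,0,9]
After op 17 (-): stack=[1,-6] mem=[0,7,0,9]

Answer: 0 7 0 9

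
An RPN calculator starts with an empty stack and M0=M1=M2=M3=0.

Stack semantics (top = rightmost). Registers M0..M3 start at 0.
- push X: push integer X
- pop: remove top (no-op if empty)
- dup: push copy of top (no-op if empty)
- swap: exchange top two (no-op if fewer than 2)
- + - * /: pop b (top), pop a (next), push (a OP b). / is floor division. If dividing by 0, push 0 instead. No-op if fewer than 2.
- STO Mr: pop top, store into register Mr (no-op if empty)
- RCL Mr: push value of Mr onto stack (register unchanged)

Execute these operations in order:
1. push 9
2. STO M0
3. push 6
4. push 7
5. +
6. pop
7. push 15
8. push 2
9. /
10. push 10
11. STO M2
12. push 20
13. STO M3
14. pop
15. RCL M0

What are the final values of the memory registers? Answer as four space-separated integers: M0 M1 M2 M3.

After op 1 (push 9): stack=[9] mem=[0,0,0,0]
After op 2 (STO M0): stack=[empty] mem=[9,0,0,0]
After op 3 (push 6): stack=[6] mem=[9,0,0,0]
After op 4 (push 7): stack=[6,7] mem=[9,0,0,0]
After op 5 (+): stack=[13] mem=[9,0,0,0]
After op 6 (pop): stack=[empty] mem=[9,0,0,0]
After op 7 (push 15): stack=[15] mem=[9,0,0,0]
After op 8 (push 2): stack=[15,2] mem=[9,0,0,0]
After op 9 (/): stack=[7] mem=[9,0,0,0]
After op 10 (push 10): stack=[7,10] mem=[9,0,0,0]
After op 11 (STO M2): stack=[7] mem=[9,0,10,0]
After op 12 (push 20): stack=[7,20] mem=[9,0,10,0]
After op 13 (STO M3): stack=[7] mem=[9,0,10,20]
After op 14 (pop): stack=[empty] mem=[9,0,10,20]
After op 15 (RCL M0): stack=[9] mem=[9,0,10,20]

Answer: 9 0 10 20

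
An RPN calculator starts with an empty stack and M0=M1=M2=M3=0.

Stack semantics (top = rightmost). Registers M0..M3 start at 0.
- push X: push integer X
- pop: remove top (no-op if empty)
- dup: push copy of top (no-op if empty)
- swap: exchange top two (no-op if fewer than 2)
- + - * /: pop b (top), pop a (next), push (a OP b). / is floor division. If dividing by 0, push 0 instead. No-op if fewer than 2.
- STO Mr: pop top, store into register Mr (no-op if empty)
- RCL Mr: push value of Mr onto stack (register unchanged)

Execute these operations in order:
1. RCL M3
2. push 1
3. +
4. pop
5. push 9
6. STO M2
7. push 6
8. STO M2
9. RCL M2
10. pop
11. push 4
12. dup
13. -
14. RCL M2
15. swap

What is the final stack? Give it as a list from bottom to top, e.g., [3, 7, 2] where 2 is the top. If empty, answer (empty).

Answer: [6, 0]

Derivation:
After op 1 (RCL M3): stack=[0] mem=[0,0,0,0]
After op 2 (push 1): stack=[0,1] mem=[0,0,0,0]
After op 3 (+): stack=[1] mem=[0,0,0,0]
After op 4 (pop): stack=[empty] mem=[0,0,0,0]
After op 5 (push 9): stack=[9] mem=[0,0,0,0]
After op 6 (STO M2): stack=[empty] mem=[0,0,9,0]
After op 7 (push 6): stack=[6] mem=[0,0,9,0]
After op 8 (STO M2): stack=[empty] mem=[0,0,6,0]
After op 9 (RCL M2): stack=[6] mem=[0,0,6,0]
After op 10 (pop): stack=[empty] mem=[0,0,6,0]
After op 11 (push 4): stack=[4] mem=[0,0,6,0]
After op 12 (dup): stack=[4,4] mem=[0,0,6,0]
After op 13 (-): stack=[0] mem=[0,0,6,0]
After op 14 (RCL M2): stack=[0,6] mem=[0,0,6,0]
After op 15 (swap): stack=[6,0] mem=[0,0,6,0]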